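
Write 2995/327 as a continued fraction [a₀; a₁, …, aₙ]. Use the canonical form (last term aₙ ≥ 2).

2995 = 9·327 + 52
327 = 6·52 + 15
52 = 3·15 + 7
15 = 2·7 + 1
7 = 7·1 + 0  (stop)
So 2995/327 = [9; 6, 3, 2, 7].

[9; 6, 3, 2, 7]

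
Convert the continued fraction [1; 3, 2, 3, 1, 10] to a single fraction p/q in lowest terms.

431/334

Using pₖ = aₖpₖ₋₁ + pₖ₋₂ and qₖ = aₖqₖ₋₁ + qₖ₋₂:
  k=0: a=1, p=1, q=1
  k=1: a=3, p=4, q=3
  k=2: a=2, p=9, q=7
  k=3: a=3, p=31, q=24
  k=4: a=1, p=40, q=31
  k=5: a=10, p=431, q=334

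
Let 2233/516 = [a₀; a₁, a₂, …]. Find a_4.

3

2233 = 4·516 + 169   →  a_0 = 4
516 = 3·169 + 9   →  a_1 = 3
169 = 18·9 + 7   →  a_2 = 18
9 = 1·7 + 2   →  a_3 = 1
7 = 3·2 + 1   →  a_4 = 3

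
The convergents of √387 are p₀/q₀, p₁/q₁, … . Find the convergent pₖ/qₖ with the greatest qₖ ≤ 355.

3482/177

√387 = [19; 1, 2, 19, 2, 1, 38, …] (period length 6).
Convergents:
  p_0/q_0 = 19/1
  p_1/q_1 = 20/1
  p_2/q_2 = 59/3
  p_3/q_3 = 1141/58
  p_4/q_4 = 2341/119
  p_5/q_5 = 3482/177
  p_6/q_6 = 134657/6845
q_5 = 177 ≤ 355 < 6845 = q_6, so the answer is 3482/177.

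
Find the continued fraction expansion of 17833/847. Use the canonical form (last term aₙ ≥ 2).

17833 = 21·847 + 46
847 = 18·46 + 19
46 = 2·19 + 8
19 = 2·8 + 3
8 = 2·3 + 2
3 = 1·2 + 1
2 = 2·1 + 0  (stop)
So 17833/847 = [21; 18, 2, 2, 2, 1, 2].

[21; 18, 2, 2, 2, 1, 2]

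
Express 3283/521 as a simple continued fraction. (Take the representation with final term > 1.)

3283 = 6·521 + 157
521 = 3·157 + 50
157 = 3·50 + 7
50 = 7·7 + 1
7 = 7·1 + 0  (stop)
So 3283/521 = [6; 3, 3, 7, 7].

[6; 3, 3, 7, 7]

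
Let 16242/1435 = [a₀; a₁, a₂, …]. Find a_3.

16242 = 11·1435 + 457   →  a_0 = 11
1435 = 3·457 + 64   →  a_1 = 3
457 = 7·64 + 9   →  a_2 = 7
64 = 7·9 + 1   →  a_3 = 7

7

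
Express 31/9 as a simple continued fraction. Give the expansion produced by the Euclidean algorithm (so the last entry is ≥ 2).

[3; 2, 4]

31 = 3·9 + 4
9 = 2·4 + 1
4 = 4·1 + 0  (stop)
So 31/9 = [3; 2, 4].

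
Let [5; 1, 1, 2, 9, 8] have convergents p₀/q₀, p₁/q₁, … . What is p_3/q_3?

Using pₖ = aₖpₖ₋₁ + pₖ₋₂, qₖ = aₖqₖ₋₁ + qₖ₋₂ (with p₋₁=1, p₋₂=0, q₋₁=0, q₋₂=1):
  k=0: a=5, p=5, q=1
  k=1: a=1, p=6, q=1
  k=2: a=1, p=11, q=2
  k=3: a=2, p=28, q=5

28/5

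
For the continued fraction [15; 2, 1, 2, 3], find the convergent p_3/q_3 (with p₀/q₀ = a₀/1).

123/8

Using pₖ = aₖpₖ₋₁ + pₖ₋₂, qₖ = aₖqₖ₋₁ + qₖ₋₂ (with p₋₁=1, p₋₂=0, q₋₁=0, q₋₂=1):
  k=0: a=15, p=15, q=1
  k=1: a=2, p=31, q=2
  k=2: a=1, p=46, q=3
  k=3: a=2, p=123, q=8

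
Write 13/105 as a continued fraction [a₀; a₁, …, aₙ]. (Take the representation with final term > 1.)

[0; 8, 13]

13 = 0×105 + 13
105 = 8×13 + 1
13 = 13×1 + 0  (stop)
So 13/105 = [0; 8, 13].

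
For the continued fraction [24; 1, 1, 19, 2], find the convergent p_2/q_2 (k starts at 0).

Using pₖ = aₖpₖ₋₁ + pₖ₋₂, qₖ = aₖqₖ₋₁ + qₖ₋₂ (with p₋₁=1, p₋₂=0, q₋₁=0, q₋₂=1):
  k=0: a=24, p=24, q=1
  k=1: a=1, p=25, q=1
  k=2: a=1, p=49, q=2

49/2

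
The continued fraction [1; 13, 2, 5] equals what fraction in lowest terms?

159/148

Fold from the inside: start with 5/1.
  2 + 1/5 = 11/5
  13 + 5/11 = 148/11
  1 + 11/148 = 159/148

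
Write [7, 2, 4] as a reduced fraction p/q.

67/9

Fold from the inside: start with 4/1.
  2 + 1/4 = 9/4
  7 + 4/9 = 67/9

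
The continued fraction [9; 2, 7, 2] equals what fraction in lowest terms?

303/32

Fold from the inside: start with 2/1.
  7 + 1/2 = 15/2
  2 + 2/15 = 32/15
  9 + 15/32 = 303/32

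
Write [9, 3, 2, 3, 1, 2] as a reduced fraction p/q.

799/86

Using pₖ = aₖpₖ₋₁ + pₖ₋₂ and qₖ = aₖqₖ₋₁ + qₖ₋₂:
  k=0: a=9, p=9, q=1
  k=1: a=3, p=28, q=3
  k=2: a=2, p=65, q=7
  k=3: a=3, p=223, q=24
  k=4: a=1, p=288, q=31
  k=5: a=2, p=799, q=86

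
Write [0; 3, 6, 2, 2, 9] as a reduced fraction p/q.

Using pₖ = aₖpₖ₋₁ + pₖ₋₂ and qₖ = aₖqₖ₋₁ + qₖ₋₂:
  k=0: a=0, p=0, q=1
  k=1: a=3, p=1, q=3
  k=2: a=6, p=6, q=19
  k=3: a=2, p=13, q=41
  k=4: a=2, p=32, q=101
  k=5: a=9, p=301, q=950

301/950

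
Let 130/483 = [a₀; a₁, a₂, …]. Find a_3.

2

130 = 0·483 + 130   →  a_0 = 0
483 = 3·130 + 93   →  a_1 = 3
130 = 1·93 + 37   →  a_2 = 1
93 = 2·37 + 19   →  a_3 = 2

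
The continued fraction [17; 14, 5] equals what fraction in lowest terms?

1212/71

Using pₖ = aₖpₖ₋₁ + pₖ₋₂ and qₖ = aₖqₖ₋₁ + qₖ₋₂:
  k=0: a=17, p=17, q=1
  k=1: a=14, p=239, q=14
  k=2: a=5, p=1212, q=71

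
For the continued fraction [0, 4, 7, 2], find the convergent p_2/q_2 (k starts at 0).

7/29

Using pₖ = aₖpₖ₋₁ + pₖ₋₂, qₖ = aₖqₖ₋₁ + qₖ₋₂ (with p₋₁=1, p₋₂=0, q₋₁=0, q₋₂=1):
  k=0: a=0, p=0, q=1
  k=1: a=4, p=1, q=4
  k=2: a=7, p=7, q=29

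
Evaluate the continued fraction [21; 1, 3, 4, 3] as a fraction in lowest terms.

1197/55

Using pₖ = aₖpₖ₋₁ + pₖ₋₂ and qₖ = aₖqₖ₋₁ + qₖ₋₂:
  k=0: a=21, p=21, q=1
  k=1: a=1, p=22, q=1
  k=2: a=3, p=87, q=4
  k=3: a=4, p=370, q=17
  k=4: a=3, p=1197, q=55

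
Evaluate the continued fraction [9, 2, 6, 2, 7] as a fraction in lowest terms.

Using pₖ = aₖpₖ₋₁ + pₖ₋₂ and qₖ = aₖqₖ₋₁ + qₖ₋₂:
  k=0: a=9, p=9, q=1
  k=1: a=2, p=19, q=2
  k=2: a=6, p=123, q=13
  k=3: a=2, p=265, q=28
  k=4: a=7, p=1978, q=209

1978/209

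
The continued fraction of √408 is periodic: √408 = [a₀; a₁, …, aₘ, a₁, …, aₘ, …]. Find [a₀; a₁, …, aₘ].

[20; 5, 40]

a₀ = ⌊√408⌋ = 20.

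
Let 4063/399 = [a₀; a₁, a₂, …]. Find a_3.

4063 = 10·399 + 73   →  a_0 = 10
399 = 5·73 + 34   →  a_1 = 5
73 = 2·34 + 5   →  a_2 = 2
34 = 6·5 + 4   →  a_3 = 6

6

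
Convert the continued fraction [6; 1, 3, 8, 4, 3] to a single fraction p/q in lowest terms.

2980/441

Fold from the inside: start with 3/1.
  4 + 1/3 = 13/3
  8 + 3/13 = 107/13
  3 + 13/107 = 334/107
  1 + 107/334 = 441/334
  6 + 334/441 = 2980/441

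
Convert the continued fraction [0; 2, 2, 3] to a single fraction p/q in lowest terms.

7/17

Using pₖ = aₖpₖ₋₁ + pₖ₋₂ and qₖ = aₖqₖ₋₁ + qₖ₋₂:
  k=0: a=0, p=0, q=1
  k=1: a=2, p=1, q=2
  k=2: a=2, p=2, q=5
  k=3: a=3, p=7, q=17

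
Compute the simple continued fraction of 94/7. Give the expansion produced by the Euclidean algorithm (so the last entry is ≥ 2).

[13; 2, 3]

94 = 13·7 + 3
7 = 2·3 + 1
3 = 3·1 + 0  (stop)
So 94/7 = [13; 2, 3].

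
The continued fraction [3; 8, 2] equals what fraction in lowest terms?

53/17

Fold from the inside: start with 2/1.
  8 + 1/2 = 17/2
  3 + 2/17 = 53/17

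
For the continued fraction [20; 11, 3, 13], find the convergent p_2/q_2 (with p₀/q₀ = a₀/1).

683/34

Using pₖ = aₖpₖ₋₁ + pₖ₋₂, qₖ = aₖqₖ₋₁ + qₖ₋₂ (with p₋₁=1, p₋₂=0, q₋₁=0, q₋₂=1):
  k=0: a=20, p=20, q=1
  k=1: a=11, p=221, q=11
  k=2: a=3, p=683, q=34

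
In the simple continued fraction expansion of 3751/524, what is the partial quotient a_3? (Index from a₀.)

3751 = 7·524 + 83   →  a_0 = 7
524 = 6·83 + 26   →  a_1 = 6
83 = 3·26 + 5   →  a_2 = 3
26 = 5·5 + 1   →  a_3 = 5

5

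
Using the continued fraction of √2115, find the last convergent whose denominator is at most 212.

√2115 = [45; 1, 90, …] (period length 2).
Convergents:
  p_0/q_0 = 45/1
  p_1/q_1 = 46/1
  p_2/q_2 = 4185/91
  p_3/q_3 = 4231/92
  p_4/q_4 = 384975/8371
q_3 = 92 ≤ 212 < 8371 = q_4, so the answer is 4231/92.

4231/92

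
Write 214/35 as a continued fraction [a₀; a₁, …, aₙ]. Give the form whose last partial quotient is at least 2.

[6; 8, 1, 3]

214 = 6*35 + 4
35 = 8*4 + 3
4 = 1*3 + 1
3 = 3*1 + 0  (stop)
So 214/35 = [6; 8, 1, 3].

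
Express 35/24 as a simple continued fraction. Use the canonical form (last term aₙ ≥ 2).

[1; 2, 5, 2]

35 = 1×24 + 11
24 = 2×11 + 2
11 = 5×2 + 1
2 = 2×1 + 0  (stop)
So 35/24 = [1; 2, 5, 2].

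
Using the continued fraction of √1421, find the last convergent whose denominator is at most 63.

867/23

√1421 = [37; 1, 2, 3, 2, 3, 2, 1, 74, …] (period length 8).
Convergents:
  p_0/q_0 = 37/1
  p_1/q_1 = 38/1
  p_2/q_2 = 113/3
  p_3/q_3 = 377/10
  p_4/q_4 = 867/23
  p_5/q_5 = 2978/79
q_4 = 23 ≤ 63 < 79 = q_5, so the answer is 867/23.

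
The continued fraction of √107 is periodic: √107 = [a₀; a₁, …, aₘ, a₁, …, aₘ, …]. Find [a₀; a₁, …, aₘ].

a₀ = ⌊√107⌋ = 10.
With m₀=0, d₀=1 and mₖ₊₁ = dₖaₖ − mₖ, dₖ₊₁ = (n − mₖ₊₁²)/dₖ, aₖ₊₁ = ⌊(a₀+mₖ₊₁)/dₖ₊₁⌋:
  k=1: m=10, d=7, a=2
  k=2: m=4, d=13, a=1
  k=3: m=9, d=2, a=9
  k=4: m=9, d=13, a=1
  k=5: m=4, d=7, a=2
  k=6: m=10, d=1, a=20
d=1 and a=2a₀=20 at k=6, so the next step gives (m, d) = (10, 7) again — its k=1 value — and the period has length 6.

[10; 2, 1, 9, 1, 2, 20]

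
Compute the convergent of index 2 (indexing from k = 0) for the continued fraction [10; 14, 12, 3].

Using pₖ = aₖpₖ₋₁ + pₖ₋₂, qₖ = aₖqₖ₋₁ + qₖ₋₂ (with p₋₁=1, p₋₂=0, q₋₁=0, q₋₂=1):
  k=0: a=10, p=10, q=1
  k=1: a=14, p=141, q=14
  k=2: a=12, p=1702, q=169

1702/169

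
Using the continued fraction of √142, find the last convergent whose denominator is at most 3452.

40897/3432

√142 = [11; 1, 10, 1, 22, …] (period length 4).
Convergents:
  p_0/q_0 = 11/1
  p_1/q_1 = 12/1
  p_2/q_2 = 131/11
  p_3/q_3 = 143/12
  p_4/q_4 = 3277/275
  p_5/q_5 = 3420/287
  p_6/q_6 = 37477/3145
  p_7/q_7 = 40897/3432
  p_8/q_8 = 937211/78649
q_7 = 3432 ≤ 3452 < 78649 = q_8, so the answer is 40897/3432.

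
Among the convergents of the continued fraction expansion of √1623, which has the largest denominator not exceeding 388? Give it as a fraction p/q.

√1623 = [40; 3, 2, 26, 2, 3, 80, …] (period length 6).
Convergents:
  p_0/q_0 = 40/1
  p_1/q_1 = 121/3
  p_2/q_2 = 282/7
  p_3/q_3 = 7453/185
  p_4/q_4 = 15188/377
  p_5/q_5 = 53017/1316
q_4 = 377 ≤ 388 < 1316 = q_5, so the answer is 15188/377.

15188/377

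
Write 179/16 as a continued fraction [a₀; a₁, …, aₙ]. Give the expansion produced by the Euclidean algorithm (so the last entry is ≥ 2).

179 = 11*16 + 3
16 = 5*3 + 1
3 = 3*1 + 0  (stop)
So 179/16 = [11; 5, 3].

[11; 5, 3]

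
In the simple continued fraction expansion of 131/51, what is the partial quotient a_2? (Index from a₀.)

131 = 2·51 + 29   →  a_0 = 2
51 = 1·29 + 22   →  a_1 = 1
29 = 1·22 + 7   →  a_2 = 1

1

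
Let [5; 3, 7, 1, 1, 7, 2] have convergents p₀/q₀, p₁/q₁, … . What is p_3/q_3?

133/25

Using pₖ = aₖpₖ₋₁ + pₖ₋₂, qₖ = aₖqₖ₋₁ + qₖ₋₂ (with p₋₁=1, p₋₂=0, q₋₁=0, q₋₂=1):
  k=0: a=5, p=5, q=1
  k=1: a=3, p=16, q=3
  k=2: a=7, p=117, q=22
  k=3: a=1, p=133, q=25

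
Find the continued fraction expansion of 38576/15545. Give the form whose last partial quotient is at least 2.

38576 = 2×15545 + 7486
15545 = 2×7486 + 573
7486 = 13×573 + 37
573 = 15×37 + 18
37 = 2×18 + 1
18 = 18×1 + 0  (stop)
So 38576/15545 = [2; 2, 13, 15, 2, 18].

[2; 2, 13, 15, 2, 18]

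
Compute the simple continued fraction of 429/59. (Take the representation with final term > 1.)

429 = 7·59 + 16
59 = 3·16 + 11
16 = 1·11 + 5
11 = 2·5 + 1
5 = 5·1 + 0  (stop)
So 429/59 = [7; 3, 1, 2, 5].

[7; 3, 1, 2, 5]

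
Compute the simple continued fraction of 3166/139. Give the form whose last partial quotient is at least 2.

[22; 1, 3, 2, 15]

3166 = 22*139 + 108
139 = 1*108 + 31
108 = 3*31 + 15
31 = 2*15 + 1
15 = 15*1 + 0  (stop)
So 3166/139 = [22; 1, 3, 2, 15].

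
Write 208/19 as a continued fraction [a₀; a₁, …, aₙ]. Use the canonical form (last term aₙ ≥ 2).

208 = 10·19 + 18
19 = 1·18 + 1
18 = 18·1 + 0  (stop)
So 208/19 = [10; 1, 18].

[10; 1, 18]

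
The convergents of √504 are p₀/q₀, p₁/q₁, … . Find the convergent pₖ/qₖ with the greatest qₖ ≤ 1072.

√504 = [22; 2, 4, 2, 44, …] (period length 4).
Convergents:
  p_0/q_0 = 22/1
  p_1/q_1 = 45/2
  p_2/q_2 = 202/9
  p_3/q_3 = 449/20
  p_4/q_4 = 19958/889
  p_5/q_5 = 40365/1798
q_4 = 889 ≤ 1072 < 1798 = q_5, so the answer is 19958/889.

19958/889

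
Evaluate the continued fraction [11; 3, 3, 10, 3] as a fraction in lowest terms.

Fold from the inside: start with 3/1.
  10 + 1/3 = 31/3
  3 + 3/31 = 96/31
  3 + 31/96 = 319/96
  11 + 96/319 = 3605/319

3605/319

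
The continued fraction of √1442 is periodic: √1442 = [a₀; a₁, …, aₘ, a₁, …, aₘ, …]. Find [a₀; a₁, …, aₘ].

a₀ = ⌊√1442⌋ = 37.

[37; 1, 36, 1, 74]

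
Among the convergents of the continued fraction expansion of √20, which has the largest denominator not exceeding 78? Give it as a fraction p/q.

161/36

√20 = [4; 2, 8, …] (period length 2).
Convergents:
  p_0/q_0 = 4/1
  p_1/q_1 = 9/2
  p_2/q_2 = 76/17
  p_3/q_3 = 161/36
  p_4/q_4 = 1364/305
q_3 = 36 ≤ 78 < 305 = q_4, so the answer is 161/36.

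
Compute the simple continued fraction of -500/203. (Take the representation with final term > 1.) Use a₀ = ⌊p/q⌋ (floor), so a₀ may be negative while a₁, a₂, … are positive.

-500 = -3×203 + 109
203 = 1×109 + 94
109 = 1×94 + 15
94 = 6×15 + 4
15 = 3×4 + 3
4 = 1×3 + 1
3 = 3×1 + 0  (stop)
So -500/203 = [-3; 1, 1, 6, 3, 1, 3].

[-3; 1, 1, 6, 3, 1, 3]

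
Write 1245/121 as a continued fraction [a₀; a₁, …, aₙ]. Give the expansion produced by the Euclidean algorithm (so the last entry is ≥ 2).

[10; 3, 2, 5, 3]

1245 = 10·121 + 35
121 = 3·35 + 16
35 = 2·16 + 3
16 = 5·3 + 1
3 = 3·1 + 0  (stop)
So 1245/121 = [10; 3, 2, 5, 3].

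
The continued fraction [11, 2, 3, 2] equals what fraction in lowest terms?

Using pₖ = aₖpₖ₋₁ + pₖ₋₂ and qₖ = aₖqₖ₋₁ + qₖ₋₂:
  k=0: a=11, p=11, q=1
  k=1: a=2, p=23, q=2
  k=2: a=3, p=80, q=7
  k=3: a=2, p=183, q=16

183/16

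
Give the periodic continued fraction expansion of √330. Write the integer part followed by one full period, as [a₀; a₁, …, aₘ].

[18; 6, 36]

a₀ = ⌊√330⌋ = 18.
With m₀=0, d₀=1 and mₖ₊₁ = dₖaₖ − mₖ, dₖ₊₁ = (n − mₖ₊₁²)/dₖ, aₖ₊₁ = ⌊(a₀+mₖ₊₁)/dₖ₊₁⌋:
  k=1: m=18, d=6, a=6
  k=2: m=18, d=1, a=36
d=1 and a=2a₀=36 at k=2, so the next step gives (m, d) = (18, 6) again — its k=1 value — and the period has length 2.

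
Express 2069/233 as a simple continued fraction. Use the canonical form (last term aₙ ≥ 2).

2069 = 8·233 + 205
233 = 1·205 + 28
205 = 7·28 + 9
28 = 3·9 + 1
9 = 9·1 + 0  (stop)
So 2069/233 = [8; 1, 7, 3, 9].

[8; 1, 7, 3, 9]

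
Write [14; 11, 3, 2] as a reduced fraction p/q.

Using pₖ = aₖpₖ₋₁ + pₖ₋₂ and qₖ = aₖqₖ₋₁ + qₖ₋₂:
  k=0: a=14, p=14, q=1
  k=1: a=11, p=155, q=11
  k=2: a=3, p=479, q=34
  k=3: a=2, p=1113, q=79

1113/79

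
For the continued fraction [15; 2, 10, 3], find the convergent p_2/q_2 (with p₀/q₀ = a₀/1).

Using pₖ = aₖpₖ₋₁ + pₖ₋₂, qₖ = aₖqₖ₋₁ + qₖ₋₂ (with p₋₁=1, p₋₂=0, q₋₁=0, q₋₂=1):
  k=0: a=15, p=15, q=1
  k=1: a=2, p=31, q=2
  k=2: a=10, p=325, q=21

325/21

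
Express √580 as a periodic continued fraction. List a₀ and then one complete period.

a₀ = ⌊√580⌋ = 24.
With m₀=0, d₀=1 and mₖ₊₁ = dₖaₖ − mₖ, dₖ₊₁ = (n − mₖ₊₁²)/dₖ, aₖ₊₁ = ⌊(a₀+mₖ₊₁)/dₖ₊₁⌋:
  k=1: m=24, d=4, a=12
  k=2: m=24, d=1, a=48
d=1 and a=2a₀=48 at k=2, so the next step gives (m, d) = (24, 4) again — its k=1 value — and the period has length 2.

[24; 12, 48]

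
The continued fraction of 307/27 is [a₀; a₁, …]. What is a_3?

2

307 = 11·27 + 10   →  a_0 = 11
27 = 2·10 + 7   →  a_1 = 2
10 = 1·7 + 3   →  a_2 = 1
7 = 2·3 + 1   →  a_3 = 2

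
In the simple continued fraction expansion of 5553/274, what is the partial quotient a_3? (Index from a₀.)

5553 = 20·274 + 73   →  a_0 = 20
274 = 3·73 + 55   →  a_1 = 3
73 = 1·55 + 18   →  a_2 = 1
55 = 3·18 + 1   →  a_3 = 3

3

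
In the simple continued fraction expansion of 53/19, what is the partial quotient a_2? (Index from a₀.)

53 = 2·19 + 15   →  a_0 = 2
19 = 1·15 + 4   →  a_1 = 1
15 = 3·4 + 3   →  a_2 = 3

3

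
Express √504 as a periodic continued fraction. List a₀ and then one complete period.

a₀ = ⌊√504⌋ = 22.
With m₀=0, d₀=1 and mₖ₊₁ = dₖaₖ − mₖ, dₖ₊₁ = (n − mₖ₊₁²)/dₖ, aₖ₊₁ = ⌊(a₀+mₖ₊₁)/dₖ₊₁⌋:
  k=1: m=22, d=20, a=2
  k=2: m=18, d=9, a=4
  k=3: m=18, d=20, a=2
  k=4: m=22, d=1, a=44
d=1 and a=2a₀=44 at k=4, so the next step gives (m, d) = (22, 20) again — its k=1 value — and the period has length 4.

[22; 2, 4, 2, 44]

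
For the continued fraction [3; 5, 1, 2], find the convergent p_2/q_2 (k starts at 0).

Using pₖ = aₖpₖ₋₁ + pₖ₋₂, qₖ = aₖqₖ₋₁ + qₖ₋₂ (with p₋₁=1, p₋₂=0, q₋₁=0, q₋₂=1):
  k=0: a=3, p=3, q=1
  k=1: a=5, p=16, q=5
  k=2: a=1, p=19, q=6

19/6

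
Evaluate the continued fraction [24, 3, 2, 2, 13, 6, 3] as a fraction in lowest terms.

106480/4383

Fold from the inside: start with 3/1.
  6 + 1/3 = 19/3
  13 + 3/19 = 250/19
  2 + 19/250 = 519/250
  2 + 250/519 = 1288/519
  3 + 519/1288 = 4383/1288
  24 + 1288/4383 = 106480/4383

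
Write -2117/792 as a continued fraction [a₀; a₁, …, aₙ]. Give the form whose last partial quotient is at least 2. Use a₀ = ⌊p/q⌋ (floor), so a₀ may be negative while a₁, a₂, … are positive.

-2117 = -3*792 + 259
792 = 3*259 + 15
259 = 17*15 + 4
15 = 3*4 + 3
4 = 1*3 + 1
3 = 3*1 + 0  (stop)
So -2117/792 = [-3; 3, 17, 3, 1, 3].

[-3; 3, 17, 3, 1, 3]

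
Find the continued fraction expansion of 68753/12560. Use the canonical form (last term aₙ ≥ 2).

68753 = 5×12560 + 5953
12560 = 2×5953 + 654
5953 = 9×654 + 67
654 = 9×67 + 51
67 = 1×51 + 16
51 = 3×16 + 3
16 = 5×3 + 1
3 = 3×1 + 0  (stop)
So 68753/12560 = [5; 2, 9, 9, 1, 3, 5, 3].

[5; 2, 9, 9, 1, 3, 5, 3]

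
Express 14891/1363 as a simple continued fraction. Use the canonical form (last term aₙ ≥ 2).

[10; 1, 12, 2, 1, 3, 9]

14891 = 10*1363 + 1261
1363 = 1*1261 + 102
1261 = 12*102 + 37
102 = 2*37 + 28
37 = 1*28 + 9
28 = 3*9 + 1
9 = 9*1 + 0  (stop)
So 14891/1363 = [10; 1, 12, 2, 1, 3, 9].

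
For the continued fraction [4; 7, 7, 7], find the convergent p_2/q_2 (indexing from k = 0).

Using pₖ = aₖpₖ₋₁ + pₖ₋₂, qₖ = aₖqₖ₋₁ + qₖ₋₂ (with p₋₁=1, p₋₂=0, q₋₁=0, q₋₂=1):
  k=0: a=4, p=4, q=1
  k=1: a=7, p=29, q=7
  k=2: a=7, p=207, q=50

207/50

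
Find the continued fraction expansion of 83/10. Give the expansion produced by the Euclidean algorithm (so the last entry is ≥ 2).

83 = 8·10 + 3
10 = 3·3 + 1
3 = 3·1 + 0  (stop)
So 83/10 = [8; 3, 3].

[8; 3, 3]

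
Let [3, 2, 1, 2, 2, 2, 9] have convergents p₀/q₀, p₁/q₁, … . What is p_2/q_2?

Using pₖ = aₖpₖ₋₁ + pₖ₋₂, qₖ = aₖqₖ₋₁ + qₖ₋₂ (with p₋₁=1, p₋₂=0, q₋₁=0, q₋₂=1):
  k=0: a=3, p=3, q=1
  k=1: a=2, p=7, q=2
  k=2: a=1, p=10, q=3

10/3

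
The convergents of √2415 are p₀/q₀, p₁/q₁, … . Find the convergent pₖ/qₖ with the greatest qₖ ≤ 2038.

33761/687

√2415 = [49; 7, 98, …] (period length 2).
Convergents:
  p_0/q_0 = 49/1
  p_1/q_1 = 344/7
  p_2/q_2 = 33761/687
  p_3/q_3 = 236671/4816
q_2 = 687 ≤ 2038 < 4816 = q_3, so the answer is 33761/687.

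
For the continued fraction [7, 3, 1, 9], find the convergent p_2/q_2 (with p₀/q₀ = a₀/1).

Using pₖ = aₖpₖ₋₁ + pₖ₋₂, qₖ = aₖqₖ₋₁ + qₖ₋₂ (with p₋₁=1, p₋₂=0, q₋₁=0, q₋₂=1):
  k=0: a=7, p=7, q=1
  k=1: a=3, p=22, q=3
  k=2: a=1, p=29, q=4

29/4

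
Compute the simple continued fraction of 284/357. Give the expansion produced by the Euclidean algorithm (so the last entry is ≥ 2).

284 = 0*357 + 284
357 = 1*284 + 73
284 = 3*73 + 65
73 = 1*65 + 8
65 = 8*8 + 1
8 = 8*1 + 0  (stop)
So 284/357 = [0; 1, 3, 1, 8, 8].

[0; 1, 3, 1, 8, 8]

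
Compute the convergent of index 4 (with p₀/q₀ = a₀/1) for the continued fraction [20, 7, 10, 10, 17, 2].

246927/12260

Using pₖ = aₖpₖ₋₁ + pₖ₋₂, qₖ = aₖqₖ₋₁ + qₖ₋₂ (with p₋₁=1, p₋₂=0, q₋₁=0, q₋₂=1):
  k=0: a=20, p=20, q=1
  k=1: a=7, p=141, q=7
  k=2: a=10, p=1430, q=71
  k=3: a=10, p=14441, q=717
  k=4: a=17, p=246927, q=12260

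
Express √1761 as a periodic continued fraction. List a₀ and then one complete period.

a₀ = ⌊√1761⌋ = 41.
With m₀=0, d₀=1 and mₖ₊₁ = dₖaₖ − mₖ, dₖ₊₁ = (n − mₖ₊₁²)/dₖ, aₖ₊₁ = ⌊(a₀+mₖ₊₁)/dₖ₊₁⌋:
  k=1: m=41, d=80, a=1
  k=2: m=39, d=3, a=26
  k=3: m=39, d=80, a=1
  k=4: m=41, d=1, a=82
d=1 and a=2a₀=82 at k=4, so the next step gives (m, d) = (41, 80) again — its k=1 value — and the period has length 4.

[41; 1, 26, 1, 82]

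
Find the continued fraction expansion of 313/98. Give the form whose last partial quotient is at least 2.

[3; 5, 6, 3]

313 = 3×98 + 19
98 = 5×19 + 3
19 = 6×3 + 1
3 = 3×1 + 0  (stop)
So 313/98 = [3; 5, 6, 3].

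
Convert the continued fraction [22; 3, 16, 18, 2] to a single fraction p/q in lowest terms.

40612/1819

Using pₖ = aₖpₖ₋₁ + pₖ₋₂ and qₖ = aₖqₖ₋₁ + qₖ₋₂:
  k=0: a=22, p=22, q=1
  k=1: a=3, p=67, q=3
  k=2: a=16, p=1094, q=49
  k=3: a=18, p=19759, q=885
  k=4: a=2, p=40612, q=1819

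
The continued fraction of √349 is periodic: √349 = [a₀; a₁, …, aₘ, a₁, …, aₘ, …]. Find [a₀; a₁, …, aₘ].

[18; 1, 2, 7, 7, 2, 1, 36]

a₀ = ⌊√349⌋ = 18.
With m₀=0, d₀=1 and mₖ₊₁ = dₖaₖ − mₖ, dₖ₊₁ = (n − mₖ₊₁²)/dₖ, aₖ₊₁ = ⌊(a₀+mₖ₊₁)/dₖ₊₁⌋:
  k=1: m=18, d=25, a=1
  k=2: m=7, d=12, a=2
  k=3: m=17, d=5, a=7
  k=4: m=18, d=5, a=7
  k=5: m=17, d=12, a=2
  k=6: m=7, d=25, a=1
  k=7: m=18, d=1, a=36
d=1 and a=2a₀=36 at k=7, so the next step gives (m, d) = (18, 25) again — its k=1 value — and the period has length 7.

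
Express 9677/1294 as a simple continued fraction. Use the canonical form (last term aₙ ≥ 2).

9677 = 7×1294 + 619
1294 = 2×619 + 56
619 = 11×56 + 3
56 = 18×3 + 2
3 = 1×2 + 1
2 = 2×1 + 0  (stop)
So 9677/1294 = [7; 2, 11, 18, 1, 2].

[7; 2, 11, 18, 1, 2]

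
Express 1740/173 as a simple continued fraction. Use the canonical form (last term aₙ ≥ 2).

[10; 17, 3, 3]

1740 = 10*173 + 10
173 = 17*10 + 3
10 = 3*3 + 1
3 = 3*1 + 0  (stop)
So 1740/173 = [10; 17, 3, 3].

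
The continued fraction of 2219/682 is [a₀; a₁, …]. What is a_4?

3

2219 = 3·682 + 173   →  a_0 = 3
682 = 3·173 + 163   →  a_1 = 3
173 = 1·163 + 10   →  a_2 = 1
163 = 16·10 + 3   →  a_3 = 16
10 = 3·3 + 1   →  a_4 = 3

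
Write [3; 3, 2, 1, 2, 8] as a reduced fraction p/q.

Using pₖ = aₖpₖ₋₁ + pₖ₋₂ and qₖ = aₖqₖ₋₁ + qₖ₋₂:
  k=0: a=3, p=3, q=1
  k=1: a=3, p=10, q=3
  k=2: a=2, p=23, q=7
  k=3: a=1, p=33, q=10
  k=4: a=2, p=89, q=27
  k=5: a=8, p=745, q=226

745/226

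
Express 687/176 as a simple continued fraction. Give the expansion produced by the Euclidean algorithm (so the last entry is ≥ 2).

[3; 1, 9, 2, 1, 5]

687 = 3×176 + 159
176 = 1×159 + 17
159 = 9×17 + 6
17 = 2×6 + 5
6 = 1×5 + 1
5 = 5×1 + 0  (stop)
So 687/176 = [3; 1, 9, 2, 1, 5].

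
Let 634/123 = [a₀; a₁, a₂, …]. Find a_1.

634 = 5·123 + 19   →  a_0 = 5
123 = 6·19 + 9   →  a_1 = 6

6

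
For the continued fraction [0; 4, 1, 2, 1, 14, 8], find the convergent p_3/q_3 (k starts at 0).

3/14

Using pₖ = aₖpₖ₋₁ + pₖ₋₂, qₖ = aₖqₖ₋₁ + qₖ₋₂ (with p₋₁=1, p₋₂=0, q₋₁=0, q₋₂=1):
  k=0: a=0, p=0, q=1
  k=1: a=4, p=1, q=4
  k=2: a=1, p=1, q=5
  k=3: a=2, p=3, q=14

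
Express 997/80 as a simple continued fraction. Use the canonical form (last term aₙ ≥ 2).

997 = 12×80 + 37
80 = 2×37 + 6
37 = 6×6 + 1
6 = 6×1 + 0  (stop)
So 997/80 = [12; 2, 6, 6].

[12; 2, 6, 6]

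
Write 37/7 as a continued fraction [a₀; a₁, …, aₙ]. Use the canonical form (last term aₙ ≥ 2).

[5; 3, 2]

37 = 5*7 + 2
7 = 3*2 + 1
2 = 2*1 + 0  (stop)
So 37/7 = [5; 3, 2].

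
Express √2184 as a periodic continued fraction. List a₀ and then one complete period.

[46; 1, 2, 1, 2, 1, 92]

a₀ = ⌊√2184⌋ = 46.
With m₀=0, d₀=1 and mₖ₊₁ = dₖaₖ − mₖ, dₖ₊₁ = (n − mₖ₊₁²)/dₖ, aₖ₊₁ = ⌊(a₀+mₖ₊₁)/dₖ₊₁⌋:
  k=1: m=46, d=68, a=1
  k=2: m=22, d=25, a=2
  k=3: m=28, d=56, a=1
  k=4: m=28, d=25, a=2
  k=5: m=22, d=68, a=1
  k=6: m=46, d=1, a=92
d=1 and a=2a₀=92 at k=6, so the next step gives (m, d) = (46, 68) again — its k=1 value — and the period has length 6.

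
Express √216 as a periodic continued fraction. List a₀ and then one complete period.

[14; 1, 2, 3, 2, 1, 28]

a₀ = ⌊√216⌋ = 14.
With m₀=0, d₀=1 and mₖ₊₁ = dₖaₖ − mₖ, dₖ₊₁ = (n − mₖ₊₁²)/dₖ, aₖ₊₁ = ⌊(a₀+mₖ₊₁)/dₖ₊₁⌋:
  k=1: m=14, d=20, a=1
  k=2: m=6, d=9, a=2
  k=3: m=12, d=8, a=3
  k=4: m=12, d=9, a=2
  k=5: m=6, d=20, a=1
  k=6: m=14, d=1, a=28
d=1 and a=2a₀=28 at k=6, so the next step gives (m, d) = (14, 20) again — its k=1 value — and the period has length 6.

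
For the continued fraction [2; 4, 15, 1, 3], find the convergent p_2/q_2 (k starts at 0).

137/61

Using pₖ = aₖpₖ₋₁ + pₖ₋₂, qₖ = aₖqₖ₋₁ + qₖ₋₂ (with p₋₁=1, p₋₂=0, q₋₁=0, q₋₂=1):
  k=0: a=2, p=2, q=1
  k=1: a=4, p=9, q=4
  k=2: a=15, p=137, q=61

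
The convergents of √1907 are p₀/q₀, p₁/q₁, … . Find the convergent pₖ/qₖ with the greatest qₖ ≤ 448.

√1907 = [43; 1, 2, 43, 2, 1, 86, …] (period length 6).
Convergents:
  p_0/q_0 = 43/1
  p_1/q_1 = 44/1
  p_2/q_2 = 131/3
  p_3/q_3 = 5677/130
  p_4/q_4 = 11485/263
  p_5/q_5 = 17162/393
  p_6/q_6 = 1487417/34061
q_5 = 393 ≤ 448 < 34061 = q_6, so the answer is 17162/393.

17162/393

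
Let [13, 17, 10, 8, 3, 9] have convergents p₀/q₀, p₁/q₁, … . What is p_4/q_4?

56491/4326

Using pₖ = aₖpₖ₋₁ + pₖ₋₂, qₖ = aₖqₖ₋₁ + qₖ₋₂ (with p₋₁=1, p₋₂=0, q₋₁=0, q₋₂=1):
  k=0: a=13, p=13, q=1
  k=1: a=17, p=222, q=17
  k=2: a=10, p=2233, q=171
  k=3: a=8, p=18086, q=1385
  k=4: a=3, p=56491, q=4326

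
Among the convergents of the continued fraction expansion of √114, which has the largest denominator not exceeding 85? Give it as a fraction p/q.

694/65

√114 = [10; 1, 2, 10, 2, 1, 20, …] (period length 6).
Convergents:
  p_0/q_0 = 10/1
  p_1/q_1 = 11/1
  p_2/q_2 = 32/3
  p_3/q_3 = 331/31
  p_4/q_4 = 694/65
  p_5/q_5 = 1025/96
q_4 = 65 ≤ 85 < 96 = q_5, so the answer is 694/65.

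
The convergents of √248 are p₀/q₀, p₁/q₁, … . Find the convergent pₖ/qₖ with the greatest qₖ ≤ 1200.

√248 = [15; 1, 2, 1, 30, …] (period length 4).
Convergents:
  p_0/q_0 = 15/1
  p_1/q_1 = 16/1
  p_2/q_2 = 47/3
  p_3/q_3 = 63/4
  p_4/q_4 = 1937/123
  p_5/q_5 = 2000/127
  p_6/q_6 = 5937/377
  p_7/q_7 = 7937/504
  p_8/q_8 = 244047/15497
q_7 = 504 ≤ 1200 < 15497 = q_8, so the answer is 7937/504.

7937/504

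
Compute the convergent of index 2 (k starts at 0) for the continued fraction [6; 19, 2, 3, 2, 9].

236/39

Using pₖ = aₖpₖ₋₁ + pₖ₋₂, qₖ = aₖqₖ₋₁ + qₖ₋₂ (with p₋₁=1, p₋₂=0, q₋₁=0, q₋₂=1):
  k=0: a=6, p=6, q=1
  k=1: a=19, p=115, q=19
  k=2: a=2, p=236, q=39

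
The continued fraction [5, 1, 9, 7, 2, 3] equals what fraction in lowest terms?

3110/527

Using pₖ = aₖpₖ₋₁ + pₖ₋₂ and qₖ = aₖqₖ₋₁ + qₖ₋₂:
  k=0: a=5, p=5, q=1
  k=1: a=1, p=6, q=1
  k=2: a=9, p=59, q=10
  k=3: a=7, p=419, q=71
  k=4: a=2, p=897, q=152
  k=5: a=3, p=3110, q=527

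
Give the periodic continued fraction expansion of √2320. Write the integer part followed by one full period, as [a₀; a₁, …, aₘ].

a₀ = ⌊√2320⌋ = 48.
With m₀=0, d₀=1 and mₖ₊₁ = dₖaₖ − mₖ, dₖ₊₁ = (n − mₖ₊₁²)/dₖ, aₖ₊₁ = ⌊(a₀+mₖ₊₁)/dₖ₊₁⌋:
  k=1: m=48, d=16, a=6
  k=2: m=48, d=1, a=96
d=1 and a=2a₀=96 at k=2, so the next step gives (m, d) = (48, 16) again — its k=1 value — and the period has length 2.

[48; 6, 96]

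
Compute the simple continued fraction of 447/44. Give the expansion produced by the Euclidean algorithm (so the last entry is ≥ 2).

[10; 6, 3, 2]

447 = 10·44 + 7
44 = 6·7 + 2
7 = 3·2 + 1
2 = 2·1 + 0  (stop)
So 447/44 = [10; 6, 3, 2].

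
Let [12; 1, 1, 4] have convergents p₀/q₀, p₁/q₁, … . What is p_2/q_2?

Using pₖ = aₖpₖ₋₁ + pₖ₋₂, qₖ = aₖqₖ₋₁ + qₖ₋₂ (with p₋₁=1, p₋₂=0, q₋₁=0, q₋₂=1):
  k=0: a=12, p=12, q=1
  k=1: a=1, p=13, q=1
  k=2: a=1, p=25, q=2

25/2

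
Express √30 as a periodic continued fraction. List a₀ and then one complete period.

[5; 2, 10]

a₀ = ⌊√30⌋ = 5.
With m₀=0, d₀=1 and mₖ₊₁ = dₖaₖ − mₖ, dₖ₊₁ = (n − mₖ₊₁²)/dₖ, aₖ₊₁ = ⌊(a₀+mₖ₊₁)/dₖ₊₁⌋:
  k=1: m=5, d=5, a=2
  k=2: m=5, d=1, a=10
d=1 and a=2a₀=10 at k=2, so the next step gives (m, d) = (5, 5) again — its k=1 value — and the period has length 2.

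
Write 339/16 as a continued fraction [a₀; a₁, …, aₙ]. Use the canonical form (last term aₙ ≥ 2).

339 = 21·16 + 3
16 = 5·3 + 1
3 = 3·1 + 0  (stop)
So 339/16 = [21; 5, 3].

[21; 5, 3]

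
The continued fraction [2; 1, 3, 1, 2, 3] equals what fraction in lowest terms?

Using pₖ = aₖpₖ₋₁ + pₖ₋₂ and qₖ = aₖqₖ₋₁ + qₖ₋₂:
  k=0: a=2, p=2, q=1
  k=1: a=1, p=3, q=1
  k=2: a=3, p=11, q=4
  k=3: a=1, p=14, q=5
  k=4: a=2, p=39, q=14
  k=5: a=3, p=131, q=47

131/47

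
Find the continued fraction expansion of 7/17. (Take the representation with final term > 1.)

[0; 2, 2, 3]

7 = 0*17 + 7
17 = 2*7 + 3
7 = 2*3 + 1
3 = 3*1 + 0  (stop)
So 7/17 = [0; 2, 2, 3].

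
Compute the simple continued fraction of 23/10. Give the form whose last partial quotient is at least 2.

[2; 3, 3]

23 = 2×10 + 3
10 = 3×3 + 1
3 = 3×1 + 0  (stop)
So 23/10 = [2; 3, 3].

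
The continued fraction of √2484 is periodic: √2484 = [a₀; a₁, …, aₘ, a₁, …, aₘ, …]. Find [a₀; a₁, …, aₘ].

a₀ = ⌊√2484⌋ = 49.
With m₀=0, d₀=1 and mₖ₊₁ = dₖaₖ − mₖ, dₖ₊₁ = (n − mₖ₊₁²)/dₖ, aₖ₊₁ = ⌊(a₀+mₖ₊₁)/dₖ₊₁⌋:
  k=1: m=49, d=83, a=1
  k=2: m=34, d=16, a=5
  k=3: m=46, d=23, a=4
  k=4: m=46, d=16, a=5
  k=5: m=34, d=83, a=1
  k=6: m=49, d=1, a=98
d=1 and a=2a₀=98 at k=6, so the next step gives (m, d) = (49, 83) again — its k=1 value — and the period has length 6.

[49; 1, 5, 4, 5, 1, 98]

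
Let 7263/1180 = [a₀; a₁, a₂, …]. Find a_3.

4

7263 = 6·1180 + 183   →  a_0 = 6
1180 = 6·183 + 82   →  a_1 = 6
183 = 2·82 + 19   →  a_2 = 2
82 = 4·19 + 6   →  a_3 = 4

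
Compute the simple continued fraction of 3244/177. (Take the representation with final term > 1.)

[18; 3, 19, 3]

3244 = 18*177 + 58
177 = 3*58 + 3
58 = 19*3 + 1
3 = 3*1 + 0  (stop)
So 3244/177 = [18; 3, 19, 3].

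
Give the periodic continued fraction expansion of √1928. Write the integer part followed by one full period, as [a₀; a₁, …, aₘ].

[43; 1, 9, 1, 86]

a₀ = ⌊√1928⌋ = 43.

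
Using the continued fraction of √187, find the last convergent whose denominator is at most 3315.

44867/3281

√187 = [13; 1, 2, 13, 2, 1, 26, …] (period length 6).
Convergents:
  p_0/q_0 = 13/1
  p_1/q_1 = 14/1
  p_2/q_2 = 41/3
  p_3/q_3 = 547/40
  p_4/q_4 = 1135/83
  p_5/q_5 = 1682/123
  p_6/q_6 = 44867/3281
  p_7/q_7 = 46549/3404
q_6 = 3281 ≤ 3315 < 3404 = q_7, so the answer is 44867/3281.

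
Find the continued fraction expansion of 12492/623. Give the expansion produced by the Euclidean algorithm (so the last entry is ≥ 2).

12492 = 20×623 + 32
623 = 19×32 + 15
32 = 2×15 + 2
15 = 7×2 + 1
2 = 2×1 + 0  (stop)
So 12492/623 = [20; 19, 2, 7, 2].

[20; 19, 2, 7, 2]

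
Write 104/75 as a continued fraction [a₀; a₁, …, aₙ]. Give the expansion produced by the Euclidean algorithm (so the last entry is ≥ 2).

104 = 1*75 + 29
75 = 2*29 + 17
29 = 1*17 + 12
17 = 1*12 + 5
12 = 2*5 + 2
5 = 2*2 + 1
2 = 2*1 + 0  (stop)
So 104/75 = [1; 2, 1, 1, 2, 2, 2].

[1; 2, 1, 1, 2, 2, 2]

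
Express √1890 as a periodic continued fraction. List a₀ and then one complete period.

[43; 2, 9, 6, 9, 2, 86]

a₀ = ⌊√1890⌋ = 43.
With m₀=0, d₀=1 and mₖ₊₁ = dₖaₖ − mₖ, dₖ₊₁ = (n − mₖ₊₁²)/dₖ, aₖ₊₁ = ⌊(a₀+mₖ₊₁)/dₖ₊₁⌋:
  k=1: m=43, d=41, a=2
  k=2: m=39, d=9, a=9
  k=3: m=42, d=14, a=6
  k=4: m=42, d=9, a=9
  k=5: m=39, d=41, a=2
  k=6: m=43, d=1, a=86
d=1 and a=2a₀=86 at k=6, so the next step gives (m, d) = (43, 41) again — its k=1 value — and the period has length 6.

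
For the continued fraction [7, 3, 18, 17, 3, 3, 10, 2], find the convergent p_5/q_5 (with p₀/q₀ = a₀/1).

69939/9545

Using pₖ = aₖpₖ₋₁ + pₖ₋₂, qₖ = aₖqₖ₋₁ + qₖ₋₂ (with p₋₁=1, p₋₂=0, q₋₁=0, q₋₂=1):
  k=0: a=7, p=7, q=1
  k=1: a=3, p=22, q=3
  k=2: a=18, p=403, q=55
  k=3: a=17, p=6873, q=938
  k=4: a=3, p=21022, q=2869
  k=5: a=3, p=69939, q=9545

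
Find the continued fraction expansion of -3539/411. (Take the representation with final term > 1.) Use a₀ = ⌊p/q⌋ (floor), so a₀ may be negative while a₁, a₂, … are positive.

[-9; 2, 1, 1, 3, 7, 3]

-3539 = -9·411 + 160
411 = 2·160 + 91
160 = 1·91 + 69
91 = 1·69 + 22
69 = 3·22 + 3
22 = 7·3 + 1
3 = 3·1 + 0  (stop)
So -3539/411 = [-9; 2, 1, 1, 3, 7, 3].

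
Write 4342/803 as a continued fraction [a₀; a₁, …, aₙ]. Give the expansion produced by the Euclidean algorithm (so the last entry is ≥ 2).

[5; 2, 2, 5, 7, 4]

4342 = 5*803 + 327
803 = 2*327 + 149
327 = 2*149 + 29
149 = 5*29 + 4
29 = 7*4 + 1
4 = 4*1 + 0  (stop)
So 4342/803 = [5; 2, 2, 5, 7, 4].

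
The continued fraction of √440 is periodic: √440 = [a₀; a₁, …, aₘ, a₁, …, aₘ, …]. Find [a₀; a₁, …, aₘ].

a₀ = ⌊√440⌋ = 20.
With m₀=0, d₀=1 and mₖ₊₁ = dₖaₖ − mₖ, dₖ₊₁ = (n − mₖ₊₁²)/dₖ, aₖ₊₁ = ⌊(a₀+mₖ₊₁)/dₖ₊₁⌋:
  k=1: m=20, d=40, a=1
  k=2: m=20, d=1, a=40
d=1 and a=2a₀=40 at k=2, so the next step gives (m, d) = (20, 40) again — its k=1 value — and the period has length 2.

[20; 1, 40]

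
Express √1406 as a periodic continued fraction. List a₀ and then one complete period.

[37; 2, 74]

a₀ = ⌊√1406⌋ = 37.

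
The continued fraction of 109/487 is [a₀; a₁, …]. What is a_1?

4

109 = 0·487 + 109   →  a_0 = 0
487 = 4·109 + 51   →  a_1 = 4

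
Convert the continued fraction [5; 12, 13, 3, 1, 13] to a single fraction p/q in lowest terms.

Using pₖ = aₖpₖ₋₁ + pₖ₋₂ and qₖ = aₖqₖ₋₁ + qₖ₋₂:
  k=0: a=5, p=5, q=1
  k=1: a=12, p=61, q=12
  k=2: a=13, p=798, q=157
  k=3: a=3, p=2455, q=483
  k=4: a=1, p=3253, q=640
  k=5: a=13, p=44744, q=8803

44744/8803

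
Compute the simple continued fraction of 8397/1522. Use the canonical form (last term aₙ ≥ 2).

8397 = 5*1522 + 787
1522 = 1*787 + 735
787 = 1*735 + 52
735 = 14*52 + 7
52 = 7*7 + 3
7 = 2*3 + 1
3 = 3*1 + 0  (stop)
So 8397/1522 = [5; 1, 1, 14, 7, 2, 3].

[5; 1, 1, 14, 7, 2, 3]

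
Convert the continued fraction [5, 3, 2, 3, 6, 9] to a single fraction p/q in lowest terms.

Fold from the inside: start with 9/1.
  6 + 1/9 = 55/9
  3 + 9/55 = 174/55
  2 + 55/174 = 403/174
  3 + 174/403 = 1383/403
  5 + 403/1383 = 7318/1383

7318/1383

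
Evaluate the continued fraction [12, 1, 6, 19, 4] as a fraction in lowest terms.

6982/543

Fold from the inside: start with 4/1.
  19 + 1/4 = 77/4
  6 + 4/77 = 466/77
  1 + 77/466 = 543/466
  12 + 466/543 = 6982/543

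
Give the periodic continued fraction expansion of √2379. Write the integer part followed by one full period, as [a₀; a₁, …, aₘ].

[48; 1, 3, 2, 3, 1, 96]

a₀ = ⌊√2379⌋ = 48.
With m₀=0, d₀=1 and mₖ₊₁ = dₖaₖ − mₖ, dₖ₊₁ = (n − mₖ₊₁²)/dₖ, aₖ₊₁ = ⌊(a₀+mₖ₊₁)/dₖ₊₁⌋:
  k=1: m=48, d=75, a=1
  k=2: m=27, d=22, a=3
  k=3: m=39, d=39, a=2
  k=4: m=39, d=22, a=3
  k=5: m=27, d=75, a=1
  k=6: m=48, d=1, a=96
d=1 and a=2a₀=96 at k=6, so the next step gives (m, d) = (48, 75) again — its k=1 value — and the period has length 6.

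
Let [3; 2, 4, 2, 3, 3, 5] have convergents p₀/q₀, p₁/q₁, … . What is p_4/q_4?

Using pₖ = aₖpₖ₋₁ + pₖ₋₂, qₖ = aₖqₖ₋₁ + qₖ₋₂ (with p₋₁=1, p₋₂=0, q₋₁=0, q₋₂=1):
  k=0: a=3, p=3, q=1
  k=1: a=2, p=7, q=2
  k=2: a=4, p=31, q=9
  k=3: a=2, p=69, q=20
  k=4: a=3, p=238, q=69

238/69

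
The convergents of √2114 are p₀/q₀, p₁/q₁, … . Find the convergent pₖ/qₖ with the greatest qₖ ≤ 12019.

194534/4231

√2114 = [45; 1, 44, 1, 90, …] (period length 4).
Convergents:
  p_0/q_0 = 45/1
  p_1/q_1 = 46/1
  p_2/q_2 = 2069/45
  p_3/q_3 = 2115/46
  p_4/q_4 = 192419/4185
  p_5/q_5 = 194534/4231
  p_6/q_6 = 8751915/190349
q_5 = 4231 ≤ 12019 < 190349 = q_6, so the answer is 194534/4231.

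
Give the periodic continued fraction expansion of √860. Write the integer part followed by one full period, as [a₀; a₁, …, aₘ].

[29; 3, 14, 3, 58]

a₀ = ⌊√860⌋ = 29.
With m₀=0, d₀=1 and mₖ₊₁ = dₖaₖ − mₖ, dₖ₊₁ = (n − mₖ₊₁²)/dₖ, aₖ₊₁ = ⌊(a₀+mₖ₊₁)/dₖ₊₁⌋:
  k=1: m=29, d=19, a=3
  k=2: m=28, d=4, a=14
  k=3: m=28, d=19, a=3
  k=4: m=29, d=1, a=58
d=1 and a=2a₀=58 at k=4, so the next step gives (m, d) = (29, 19) again — its k=1 value — and the period has length 4.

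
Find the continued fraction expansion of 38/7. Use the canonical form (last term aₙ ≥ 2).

38 = 5×7 + 3
7 = 2×3 + 1
3 = 3×1 + 0  (stop)
So 38/7 = [5; 2, 3].

[5; 2, 3]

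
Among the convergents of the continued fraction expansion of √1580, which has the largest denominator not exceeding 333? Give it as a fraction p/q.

12680/319

√1580 = [39; 1, 2, 1, 78, …] (period length 4).
Convergents:
  p_0/q_0 = 39/1
  p_1/q_1 = 40/1
  p_2/q_2 = 119/3
  p_3/q_3 = 159/4
  p_4/q_4 = 12521/315
  p_5/q_5 = 12680/319
  p_6/q_6 = 37881/953
q_5 = 319 ≤ 333 < 953 = q_6, so the answer is 12680/319.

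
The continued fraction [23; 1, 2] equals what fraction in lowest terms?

Using pₖ = aₖpₖ₋₁ + pₖ₋₂ and qₖ = aₖqₖ₋₁ + qₖ₋₂:
  k=0: a=23, p=23, q=1
  k=1: a=1, p=24, q=1
  k=2: a=2, p=71, q=3

71/3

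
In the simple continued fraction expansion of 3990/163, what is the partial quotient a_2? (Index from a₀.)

11

3990 = 24·163 + 78   →  a_0 = 24
163 = 2·78 + 7   →  a_1 = 2
78 = 11·7 + 1   →  a_2 = 11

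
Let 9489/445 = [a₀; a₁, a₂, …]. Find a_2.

11

9489 = 21·445 + 144   →  a_0 = 21
445 = 3·144 + 13   →  a_1 = 3
144 = 11·13 + 1   →  a_2 = 11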